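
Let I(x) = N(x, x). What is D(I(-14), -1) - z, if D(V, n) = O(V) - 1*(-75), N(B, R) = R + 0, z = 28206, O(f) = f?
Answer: -28145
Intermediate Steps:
N(B, R) = R
I(x) = x
D(V, n) = 75 + V (D(V, n) = V - 1*(-75) = V + 75 = 75 + V)
D(I(-14), -1) - z = (75 - 14) - 1*28206 = 61 - 28206 = -28145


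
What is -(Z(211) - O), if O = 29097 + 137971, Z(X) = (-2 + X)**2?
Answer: 123387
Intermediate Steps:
O = 167068
-(Z(211) - O) = -((-2 + 211)**2 - 1*167068) = -(209**2 - 167068) = -(43681 - 167068) = -1*(-123387) = 123387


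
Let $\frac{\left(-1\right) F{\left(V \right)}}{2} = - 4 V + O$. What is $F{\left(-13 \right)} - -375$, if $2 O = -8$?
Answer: $279$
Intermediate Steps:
$O = -4$ ($O = \frac{1}{2} \left(-8\right) = -4$)
$F{\left(V \right)} = 8 + 8 V$ ($F{\left(V \right)} = - 2 \left(- 4 V - 4\right) = - 2 \left(-4 - 4 V\right) = 8 + 8 V$)
$F{\left(-13 \right)} - -375 = \left(8 + 8 \left(-13\right)\right) - -375 = \left(8 - 104\right) + 375 = -96 + 375 = 279$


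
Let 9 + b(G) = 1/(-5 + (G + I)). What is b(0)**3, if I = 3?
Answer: -6859/8 ≈ -857.38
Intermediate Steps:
b(G) = -9 + 1/(-2 + G) (b(G) = -9 + 1/(-5 + (G + 3)) = -9 + 1/(-5 + (3 + G)) = -9 + 1/(-2 + G))
b(0)**3 = ((19 - 9*0)/(-2 + 0))**3 = ((19 + 0)/(-2))**3 = (-1/2*19)**3 = (-19/2)**3 = -6859/8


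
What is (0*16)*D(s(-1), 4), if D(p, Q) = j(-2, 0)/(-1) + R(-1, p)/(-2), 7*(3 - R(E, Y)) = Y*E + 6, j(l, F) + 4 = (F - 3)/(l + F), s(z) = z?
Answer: 0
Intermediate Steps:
j(l, F) = -4 + (-3 + F)/(F + l) (j(l, F) = -4 + (F - 3)/(l + F) = -4 + (-3 + F)/(F + l))
R(E, Y) = 15/7 - E*Y/7 (R(E, Y) = 3 - (Y*E + 6)/7 = 3 - (E*Y + 6)/7 = 3 - (6 + E*Y)/7 = 3 + (-6/7 - E*Y/7) = 15/7 - E*Y/7)
D(p, Q) = 10/7 - p/14 (D(p, Q) = ((-3 - 4*(-2) - 3*0)/(0 - 2))/(-1) + (15/7 - ⅐*(-1)*p)/(-2) = ((-3 + 8 + 0)/(-2))*(-1) + (15/7 + p/7)*(-½) = -½*5*(-1) + (-15/14 - p/14) = -5/2*(-1) + (-15/14 - p/14) = 5/2 + (-15/14 - p/14) = 10/7 - p/14)
(0*16)*D(s(-1), 4) = (0*16)*(10/7 - 1/14*(-1)) = 0*(10/7 + 1/14) = 0*(3/2) = 0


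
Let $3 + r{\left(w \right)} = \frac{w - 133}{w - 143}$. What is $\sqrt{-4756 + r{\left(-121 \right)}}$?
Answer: $\frac{i \sqrt{20726013}}{66} \approx 68.979 i$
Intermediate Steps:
$r{\left(w \right)} = -3 + \frac{-133 + w}{-143 + w}$ ($r{\left(w \right)} = -3 + \frac{w - 133}{w - 143} = -3 + \frac{-133 + w}{-143 + w}$)
$\sqrt{-4756 + r{\left(-121 \right)}} = \sqrt{-4756 + \frac{2 \left(148 - -121\right)}{-143 - 121}} = \sqrt{-4756 + \frac{2 \left(148 + 121\right)}{-264}} = \sqrt{-4756 + 2 \left(- \frac{1}{264}\right) 269} = \sqrt{-4756 - \frac{269}{132}} = \sqrt{- \frac{628061}{132}} = \frac{i \sqrt{20726013}}{66}$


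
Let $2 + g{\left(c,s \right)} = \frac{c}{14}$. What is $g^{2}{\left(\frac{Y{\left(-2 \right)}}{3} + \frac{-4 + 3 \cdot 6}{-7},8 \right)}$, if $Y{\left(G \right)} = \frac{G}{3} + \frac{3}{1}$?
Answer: $\frac{69169}{15876} \approx 4.3568$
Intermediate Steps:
$Y{\left(G \right)} = 3 + \frac{G}{3}$ ($Y{\left(G \right)} = G \frac{1}{3} + 3 \cdot 1 = \frac{G}{3} + 3 = 3 + \frac{G}{3}$)
$g{\left(c,s \right)} = -2 + \frac{c}{14}$
$g^{2}{\left(\frac{Y{\left(-2 \right)}}{3} + \frac{-4 + 3 \cdot 6}{-7},8 \right)} = \left(-2 + \frac{\frac{3 + \frac{1}{3} \left(-2\right)}{3} + \frac{-4 + 3 \cdot 6}{-7}}{14}\right)^{2} = \left(-2 + \frac{\left(3 - \frac{2}{3}\right) \frac{1}{3} + \left(-4 + 18\right) \left(- \frac{1}{7}\right)}{14}\right)^{2} = \left(-2 + \frac{\frac{7}{3} \cdot \frac{1}{3} + 14 \left(- \frac{1}{7}\right)}{14}\right)^{2} = \left(-2 + \frac{\frac{7}{9} - 2}{14}\right)^{2} = \left(-2 + \frac{1}{14} \left(- \frac{11}{9}\right)\right)^{2} = \left(-2 - \frac{11}{126}\right)^{2} = \left(- \frac{263}{126}\right)^{2} = \frac{69169}{15876}$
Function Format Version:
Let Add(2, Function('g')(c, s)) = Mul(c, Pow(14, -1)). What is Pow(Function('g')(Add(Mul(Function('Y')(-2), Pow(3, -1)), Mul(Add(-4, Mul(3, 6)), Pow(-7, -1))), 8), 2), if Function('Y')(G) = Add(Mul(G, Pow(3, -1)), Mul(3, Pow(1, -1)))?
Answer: Rational(69169, 15876) ≈ 4.3568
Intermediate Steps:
Function('Y')(G) = Add(3, Mul(Rational(1, 3), G)) (Function('Y')(G) = Add(Mul(G, Rational(1, 3)), Mul(3, 1)) = Add(Mul(Rational(1, 3), G), 3) = Add(3, Mul(Rational(1, 3), G)))
Function('g')(c, s) = Add(-2, Mul(Rational(1, 14), c)) (Function('g')(c, s) = Add(-2, Mul(c, Pow(14, -1))) = Add(-2, Mul(c, Rational(1, 14))) = Add(-2, Mul(Rational(1, 14), c)))
Pow(Function('g')(Add(Mul(Function('Y')(-2), Pow(3, -1)), Mul(Add(-4, Mul(3, 6)), Pow(-7, -1))), 8), 2) = Pow(Add(-2, Mul(Rational(1, 14), Add(Mul(Add(3, Mul(Rational(1, 3), -2)), Pow(3, -1)), Mul(Add(-4, Mul(3, 6)), Pow(-7, -1))))), 2) = Pow(Add(-2, Mul(Rational(1, 14), Add(Mul(Add(3, Rational(-2, 3)), Rational(1, 3)), Mul(Add(-4, 18), Rational(-1, 7))))), 2) = Pow(Add(-2, Mul(Rational(1, 14), Add(Mul(Rational(7, 3), Rational(1, 3)), Mul(14, Rational(-1, 7))))), 2) = Pow(Add(-2, Mul(Rational(1, 14), Add(Rational(7, 9), -2))), 2) = Pow(Add(-2, Mul(Rational(1, 14), Rational(-11, 9))), 2) = Pow(Add(-2, Rational(-11, 126)), 2) = Pow(Rational(-263, 126), 2) = Rational(69169, 15876)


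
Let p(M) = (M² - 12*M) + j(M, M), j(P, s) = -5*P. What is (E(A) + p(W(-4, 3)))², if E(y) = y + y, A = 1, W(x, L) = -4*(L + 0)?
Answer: 122500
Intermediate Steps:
W(x, L) = -4*L
p(M) = M² - 17*M (p(M) = (M² - 12*M) - 5*M = M² - 17*M)
E(y) = 2*y
(E(A) + p(W(-4, 3)))² = (2*1 + (-4*3)*(-17 - 4*3))² = (2 - 12*(-17 - 12))² = (2 - 12*(-29))² = (2 + 348)² = 350² = 122500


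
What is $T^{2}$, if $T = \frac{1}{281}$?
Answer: $\frac{1}{78961} \approx 1.2664 \cdot 10^{-5}$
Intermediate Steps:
$T = \frac{1}{281} \approx 0.0035587$
$T^{2} = \left(\frac{1}{281}\right)^{2} = \frac{1}{78961}$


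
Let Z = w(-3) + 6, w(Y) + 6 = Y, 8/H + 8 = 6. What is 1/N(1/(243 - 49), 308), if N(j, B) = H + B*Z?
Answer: -1/928 ≈ -0.0010776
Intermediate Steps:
H = -4 (H = 8/(-8 + 6) = 8/(-2) = 8*(-½) = -4)
w(Y) = -6 + Y
Z = -3 (Z = (-6 - 3) + 6 = -9 + 6 = -3)
N(j, B) = -4 - 3*B (N(j, B) = -4 + B*(-3) = -4 - 3*B)
1/N(1/(243 - 49), 308) = 1/(-4 - 3*308) = 1/(-4 - 924) = 1/(-928) = -1/928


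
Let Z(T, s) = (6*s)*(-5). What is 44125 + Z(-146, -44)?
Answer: 45445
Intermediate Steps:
Z(T, s) = -30*s
44125 + Z(-146, -44) = 44125 - 30*(-44) = 44125 + 1320 = 45445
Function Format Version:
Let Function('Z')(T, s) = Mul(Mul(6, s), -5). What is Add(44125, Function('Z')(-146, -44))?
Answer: 45445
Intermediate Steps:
Function('Z')(T, s) = Mul(-30, s)
Add(44125, Function('Z')(-146, -44)) = Add(44125, Mul(-30, -44)) = Add(44125, 1320) = 45445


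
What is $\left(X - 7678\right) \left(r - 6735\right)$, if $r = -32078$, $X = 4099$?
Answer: $138911727$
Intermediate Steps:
$\left(X - 7678\right) \left(r - 6735\right) = \left(4099 - 7678\right) \left(-32078 - 6735\right) = \left(-3579\right) \left(-38813\right) = 138911727$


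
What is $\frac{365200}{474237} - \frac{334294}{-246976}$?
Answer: $\frac{124365109439}{58562578656} \approx 2.1236$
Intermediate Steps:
$\frac{365200}{474237} - \frac{334294}{-246976} = 365200 \cdot \frac{1}{474237} - - \frac{167147}{123488} = \frac{365200}{474237} + \frac{167147}{123488} = \frac{124365109439}{58562578656}$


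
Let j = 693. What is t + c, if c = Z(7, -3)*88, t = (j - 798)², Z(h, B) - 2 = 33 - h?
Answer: 13489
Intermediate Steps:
Z(h, B) = 35 - h (Z(h, B) = 2 + (33 - h) = 35 - h)
t = 11025 (t = (693 - 798)² = (-105)² = 11025)
c = 2464 (c = (35 - 1*7)*88 = (35 - 7)*88 = 28*88 = 2464)
t + c = 11025 + 2464 = 13489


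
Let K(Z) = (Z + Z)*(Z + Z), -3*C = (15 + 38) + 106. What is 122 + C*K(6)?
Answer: -7510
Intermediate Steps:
C = -53 (C = -((15 + 38) + 106)/3 = -(53 + 106)/3 = -⅓*159 = -53)
K(Z) = 4*Z² (K(Z) = (2*Z)*(2*Z) = 4*Z²)
122 + C*K(6) = 122 - 212*6² = 122 - 212*36 = 122 - 53*144 = 122 - 7632 = -7510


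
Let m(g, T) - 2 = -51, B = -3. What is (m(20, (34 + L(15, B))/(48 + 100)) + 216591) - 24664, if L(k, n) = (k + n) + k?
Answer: 191878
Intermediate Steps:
L(k, n) = n + 2*k
m(g, T) = -49 (m(g, T) = 2 - 51 = -49)
(m(20, (34 + L(15, B))/(48 + 100)) + 216591) - 24664 = (-49 + 216591) - 24664 = 216542 - 24664 = 191878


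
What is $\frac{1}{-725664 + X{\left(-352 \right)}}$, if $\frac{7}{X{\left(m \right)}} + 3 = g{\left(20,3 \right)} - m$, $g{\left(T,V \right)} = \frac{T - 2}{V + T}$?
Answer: $- \frac{8045}{5837966719} \approx -1.378 \cdot 10^{-6}$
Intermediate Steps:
$g{\left(T,V \right)} = \frac{-2 + T}{T + V}$
$X{\left(m \right)} = \frac{7}{- \frac{51}{23} - m}$ ($X{\left(m \right)} = \frac{7}{-3 - \left(m - \frac{-2 + 20}{20 + 3}\right)} = \frac{7}{-3 - \left(m - \frac{1}{23} \cdot 18\right)} = \frac{7}{-3 - \left(- \frac{18}{23} + m\right)} = \frac{7}{- \frac{51}{23} - m}$)
$\frac{1}{-725664 + X{\left(-352 \right)}} = \frac{1}{-725664 - \frac{161}{51 + 23 \left(-352\right)}} = \frac{1}{-725664 - \frac{161}{51 - 8096}} = \frac{1}{-725664 - \frac{161}{-8045}} = \frac{1}{-725664 - - \frac{161}{8045}} = \frac{1}{-725664 + \frac{161}{8045}} = \frac{1}{- \frac{5837966719}{8045}} = - \frac{8045}{5837966719}$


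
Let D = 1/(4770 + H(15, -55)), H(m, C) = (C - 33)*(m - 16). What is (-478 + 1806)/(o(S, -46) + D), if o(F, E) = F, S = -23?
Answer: -6451424/111733 ≈ -57.740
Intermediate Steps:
H(m, C) = (-33 + C)*(-16 + m)
D = 1/4858 (D = 1/(4770 + (528 - 33*15 - 16*(-55) - 55*15)) = 1/(4770 + (528 - 495 + 880 - 825)) = 1/(4770 + 88) = 1/4858 ≈ 0.00020585)
(-478 + 1806)/(o(S, -46) + D) = (-478 + 1806)/(-23 + 1/4858) = 1328/(-111733/4858) = 1328*(-4858/111733) = -6451424/111733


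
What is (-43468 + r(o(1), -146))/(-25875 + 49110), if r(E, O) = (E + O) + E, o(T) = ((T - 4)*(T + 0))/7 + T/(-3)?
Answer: -915926/487935 ≈ -1.8771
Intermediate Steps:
o(T) = -T/3 + T*(-4 + T)/7 (o(T) = ((-4 + T)*T)*(1/7) + T*(-1/3) = (T*(-4 + T))*(1/7) - T/3 = T*(-4 + T)/7 - T/3 = -T/3 + T*(-4 + T)/7)
r(E, O) = O + 2*E
(-43468 + r(o(1), -146))/(-25875 + 49110) = (-43468 + (-146 + 2*((1/21)*1*(-19 + 3*1))))/(-25875 + 49110) = (-43468 + (-146 + 2*((1/21)*1*(-19 + 3))))/23235 = (-43468 + (-146 + 2*((1/21)*1*(-16))))*(1/23235) = (-43468 + (-146 + 2*(-16/21)))*(1/23235) = (-43468 + (-146 - 32/21))*(1/23235) = (-43468 - 3098/21)*(1/23235) = -915926/21*1/23235 = -915926/487935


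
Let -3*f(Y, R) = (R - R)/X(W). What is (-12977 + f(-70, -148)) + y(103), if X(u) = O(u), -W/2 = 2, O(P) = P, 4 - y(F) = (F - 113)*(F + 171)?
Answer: -10233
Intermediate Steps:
y(F) = 4 - (-113 + F)*(171 + F) (y(F) = 4 - (F - 113)*(F + 171) = 4 - (-113 + F)*(171 + F))
W = -4 (W = -2*2 = -4)
X(u) = u
f(Y, R) = 0 (f(Y, R) = -(R - R)/(3*(-4)) = -0*(-1)/4 = -⅓*0 = 0)
(-12977 + f(-70, -148)) + y(103) = (-12977 + 0) + (19327 - 1*103² - 58*103) = -12977 + (19327 - 1*10609 - 5974) = -12977 + (19327 - 10609 - 5974) = -12977 + 2744 = -10233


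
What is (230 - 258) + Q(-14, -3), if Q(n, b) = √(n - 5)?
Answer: -28 + I*√19 ≈ -28.0 + 4.3589*I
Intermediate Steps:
Q(n, b) = √(-5 + n)
(230 - 258) + Q(-14, -3) = (230 - 258) + √(-5 - 14) = -28 + √(-19) = -28 + I*√19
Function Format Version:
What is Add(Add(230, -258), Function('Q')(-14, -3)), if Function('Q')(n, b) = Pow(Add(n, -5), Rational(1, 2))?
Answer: Add(-28, Mul(I, Pow(19, Rational(1, 2)))) ≈ Add(-28.000, Mul(4.3589, I))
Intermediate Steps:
Function('Q')(n, b) = Pow(Add(-5, n), Rational(1, 2))
Add(Add(230, -258), Function('Q')(-14, -3)) = Add(Add(230, -258), Pow(Add(-5, -14), Rational(1, 2))) = Add(-28, Pow(-19, Rational(1, 2))) = Add(-28, Mul(I, Pow(19, Rational(1, 2))))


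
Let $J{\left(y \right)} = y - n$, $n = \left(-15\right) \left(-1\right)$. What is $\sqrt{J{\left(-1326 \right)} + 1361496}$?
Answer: $\sqrt{1360155} \approx 1166.3$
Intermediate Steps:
$n = 15$
$J{\left(y \right)} = -15 + y$ ($J{\left(y \right)} = y - 15 = -15 + y$)
$\sqrt{J{\left(-1326 \right)} + 1361496} = \sqrt{\left(-15 - 1326\right) + 1361496} = \sqrt{-1341 + 1361496} = \sqrt{1360155}$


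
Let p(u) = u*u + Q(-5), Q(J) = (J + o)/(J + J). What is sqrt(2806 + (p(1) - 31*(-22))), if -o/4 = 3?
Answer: sqrt(349070)/10 ≈ 59.082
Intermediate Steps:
o = -12 (o = -4*3 = -12)
Q(J) = (-12 + J)/(2*J) (Q(J) = (J - 12)/(J + J) = (-12 + J)/((2*J)) = (-12 + J)*(1/(2*J)) = (-12 + J)/(2*J))
p(u) = 17/10 + u**2 (p(u) = u*u + (1/2)*(-12 - 5)/(-5) = u**2 + (1/2)*(-1/5)*(-17) = u**2 + 17/10 = 17/10 + u**2)
sqrt(2806 + (p(1) - 31*(-22))) = sqrt(2806 + ((17/10 + 1**2) - 31*(-22))) = sqrt(2806 + ((17/10 + 1) + 682)) = sqrt(2806 + (27/10 + 682)) = sqrt(2806 + 6847/10) = sqrt(34907/10) = sqrt(349070)/10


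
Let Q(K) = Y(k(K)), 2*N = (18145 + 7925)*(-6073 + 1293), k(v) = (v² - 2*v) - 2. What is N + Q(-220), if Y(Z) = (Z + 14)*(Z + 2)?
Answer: 2323624380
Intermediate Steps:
k(v) = -2 + v² - 2*v
N = -62307300 (N = ((18145 + 7925)*(-6073 + 1293))/2 = (26070*(-4780))/2 = (½)*(-124614600) = -62307300)
Y(Z) = (2 + Z)*(14 + Z) (Y(Z) = (14 + Z)*(2 + Z) = (2 + Z)*(14 + Z))
Q(K) = -4 + (-2 + K² - 2*K)² - 32*K + 16*K² (Q(K) = 28 + (-2 + K² - 2*K)² + 16*(-2 + K² - 2*K) = 28 + (-2 + K² - 2*K)² + (-32 - 32*K + 16*K²) = -4 + (-2 + K² - 2*K)² - 32*K + 16*K²)
N + Q(-220) = -62307300 - 220*(-24 + (-220)³ - 4*(-220)² + 16*(-220)) = -62307300 - 220*(-24 - 10648000 - 4*48400 - 3520) = -62307300 - 220*(-24 - 10648000 - 193600 - 3520) = -62307300 - 220*(-10845144) = -62307300 + 2385931680 = 2323624380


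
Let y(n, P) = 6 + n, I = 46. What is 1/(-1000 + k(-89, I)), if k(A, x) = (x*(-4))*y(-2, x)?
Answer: -1/1736 ≈ -0.00057604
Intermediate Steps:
k(A, x) = -16*x (k(A, x) = (x*(-4))*(6 - 2) = -4*x*4 = -16*x)
1/(-1000 + k(-89, I)) = 1/(-1000 - 16*46) = 1/(-1000 - 736) = 1/(-1736) = -1/1736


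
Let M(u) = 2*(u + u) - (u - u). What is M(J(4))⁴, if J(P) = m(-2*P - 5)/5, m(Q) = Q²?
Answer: 208827064576/625 ≈ 3.3412e+8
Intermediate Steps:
J(P) = (-5 - 2*P)²/5 (J(P) = (-2*P - 5)²/5 = (-5 - 2*P)²*(⅕) = (-5 - 2*P)²/5)
M(u) = 4*u (M(u) = 2*(2*u) - 1*0 = 4*u + 0 = 4*u)
M(J(4))⁴ = (4*((5 + 2*4)²/5))⁴ = (4*((5 + 8)²/5))⁴ = (4*((⅕)*13²))⁴ = (4*((⅕)*169))⁴ = (4*(169/5))⁴ = (676/5)⁴ = 208827064576/625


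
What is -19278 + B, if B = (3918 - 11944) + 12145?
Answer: -15159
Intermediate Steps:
B = 4119 (B = -8026 + 12145 = 4119)
-19278 + B = -19278 + 4119 = -15159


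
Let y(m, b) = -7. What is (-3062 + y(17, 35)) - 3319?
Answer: -6388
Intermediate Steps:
(-3062 + y(17, 35)) - 3319 = (-3062 - 7) - 3319 = -3069 - 3319 = -6388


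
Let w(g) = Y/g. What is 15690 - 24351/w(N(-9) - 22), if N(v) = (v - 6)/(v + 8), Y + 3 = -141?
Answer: 696301/48 ≈ 14506.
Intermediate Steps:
Y = -144 (Y = -3 - 141 = -144)
N(v) = (-6 + v)/(8 + v)
w(g) = -144/g
15690 - 24351/w(N(-9) - 22) = 15690 - 24351/((-144/((-6 - 9)/(8 - 9) - 22))) = 15690 - 24351/((-144/(-15/(-1) - 22))) = 15690 - 24351/((-144/(-1*(-15) - 22))) = 15690 - 24351/((-144/(15 - 22))) = 15690 - 24351/((-144/(-7))) = 15690 - 24351/((-144*(-1/7))) = 15690 - 24351/144/7 = 15690 - 24351*7/144 = 15690 - 1*56819/48 = 15690 - 56819/48 = 696301/48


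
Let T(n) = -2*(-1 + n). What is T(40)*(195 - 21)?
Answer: -13572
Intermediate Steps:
T(n) = 2 - 2*n
T(40)*(195 - 21) = (2 - 2*40)*(195 - 21) = (2 - 80)*174 = -78*174 = -13572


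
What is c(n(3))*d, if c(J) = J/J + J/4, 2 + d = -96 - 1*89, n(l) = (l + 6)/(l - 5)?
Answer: 187/8 ≈ 23.375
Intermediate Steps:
n(l) = (6 + l)/(-5 + l)
d = -187 (d = -2 + (-96 - 1*89) = -2 + (-96 - 89) = -2 - 185 = -187)
c(J) = 1 + J/4 (c(J) = 1 + J*(¼) = 1 + J/4)
c(n(3))*d = (1 + ((6 + 3)/(-5 + 3))/4)*(-187) = (1 + (9/(-2))/4)*(-187) = (1 + (-½*9)/4)*(-187) = (1 + (¼)*(-9/2))*(-187) = (1 - 9/8)*(-187) = -⅛*(-187) = 187/8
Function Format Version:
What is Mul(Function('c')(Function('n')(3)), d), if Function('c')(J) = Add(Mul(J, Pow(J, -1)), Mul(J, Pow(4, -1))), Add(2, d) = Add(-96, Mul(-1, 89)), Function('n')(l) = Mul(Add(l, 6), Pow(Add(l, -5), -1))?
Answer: Rational(187, 8) ≈ 23.375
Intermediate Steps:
Function('n')(l) = Mul(Pow(Add(-5, l), -1), Add(6, l)) (Function('n')(l) = Mul(Add(6, l), Pow(Add(-5, l), -1)) = Mul(Pow(Add(-5, l), -1), Add(6, l)))
d = -187 (d = Add(-2, Add(-96, Mul(-1, 89))) = Add(-2, Add(-96, -89)) = Add(-2, -185) = -187)
Function('c')(J) = Add(1, Mul(Rational(1, 4), J)) (Function('c')(J) = Add(1, Mul(J, Rational(1, 4))) = Add(1, Mul(Rational(1, 4), J)))
Mul(Function('c')(Function('n')(3)), d) = Mul(Add(1, Mul(Rational(1, 4), Mul(Pow(Add(-5, 3), -1), Add(6, 3)))), -187) = Mul(Add(1, Mul(Rational(1, 4), Mul(Pow(-2, -1), 9))), -187) = Mul(Add(1, Mul(Rational(1, 4), Mul(Rational(-1, 2), 9))), -187) = Mul(Add(1, Mul(Rational(1, 4), Rational(-9, 2))), -187) = Mul(Add(1, Rational(-9, 8)), -187) = Mul(Rational(-1, 8), -187) = Rational(187, 8)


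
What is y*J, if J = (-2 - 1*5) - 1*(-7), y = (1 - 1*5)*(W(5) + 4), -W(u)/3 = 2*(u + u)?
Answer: 0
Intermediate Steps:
W(u) = -12*u (W(u) = -6*(u + u) = -6*2*u = -12*u)
y = 224 (y = (1 - 1*5)*(-12*5 + 4) = (1 - 5)*(-60 + 4) = -4*(-56) = 224)
J = 0 (J = (-2 - 5) + 7 = -7 + 7 = 0)
y*J = 224*0 = 0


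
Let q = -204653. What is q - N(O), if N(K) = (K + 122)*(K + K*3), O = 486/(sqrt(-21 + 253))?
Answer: -6053035/29 - 59292*sqrt(58)/29 ≈ -2.2430e+5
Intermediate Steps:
O = 243*sqrt(58)/58 (O = 486/(sqrt(232)) = 486/((2*sqrt(58))) = 486*(sqrt(58)/116) = 243*sqrt(58)/58 ≈ 31.907)
N(K) = 4*K*(122 + K) (N(K) = (122 + K)*(K + 3*K) = (122 + K)*(4*K) = 4*K*(122 + K))
q - N(O) = -204653 - 4*243*sqrt(58)/58*(122 + 243*sqrt(58)/58) = -204653 - 486*sqrt(58)*(122 + 243*sqrt(58)/58)/29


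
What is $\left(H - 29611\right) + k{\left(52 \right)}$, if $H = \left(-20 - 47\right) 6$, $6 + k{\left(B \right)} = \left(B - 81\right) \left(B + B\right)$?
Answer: $-33035$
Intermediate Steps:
$k{\left(B \right)} = -6 + 2 B \left(-81 + B\right)$ ($k{\left(B \right)} = -6 + \left(B - 81\right) \left(B + B\right) = -6 + \left(-81 + B\right) 2 B = -6 + 2 B \left(-81 + B\right)$)
$H = -402$ ($H = \left(-67\right) 6 = -402$)
$\left(H - 29611\right) + k{\left(52 \right)} = \left(-402 - 29611\right) - \left(8430 - 5408\right) = -30013 - 3022 = -33035$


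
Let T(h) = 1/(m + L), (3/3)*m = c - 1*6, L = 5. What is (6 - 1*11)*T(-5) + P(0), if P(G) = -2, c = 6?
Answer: -3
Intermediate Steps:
m = 0 (m = 6 - 1*6 = 6 - 6 = 0)
T(h) = ⅕ (T(h) = 1/(0 + 5) = 1/5 = ⅕)
(6 - 1*11)*T(-5) + P(0) = (6 - 1*11)*(⅕) - 2 = (6 - 11)*(⅕) - 2 = -5*⅕ - 2 = -1 - 2 = -3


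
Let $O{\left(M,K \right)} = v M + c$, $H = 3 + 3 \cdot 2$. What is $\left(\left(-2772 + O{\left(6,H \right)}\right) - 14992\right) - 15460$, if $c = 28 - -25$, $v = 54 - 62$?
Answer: $-33219$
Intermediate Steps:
$H = 9$ ($H = 3 + 6 = 9$)
$v = -8$
$c = 53$ ($c = 28 + 25 = 53$)
$O{\left(M,K \right)} = 53 - 8 M$ ($O{\left(M,K \right)} = - 8 M + 53 = 53 - 8 M$)
$\left(\left(-2772 + O{\left(6,H \right)}\right) - 14992\right) - 15460 = \left(\left(-2772 + \left(53 - 48\right)\right) - 14992\right) - 15460 = \left(\left(-2772 + 5\right) - 14992\right) - 15460 = \left(-2767 - 14992\right) - 15460 = -17759 - 15460 = -33219$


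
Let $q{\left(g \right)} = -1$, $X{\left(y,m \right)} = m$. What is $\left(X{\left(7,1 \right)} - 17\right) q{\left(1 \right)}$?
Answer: $16$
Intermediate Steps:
$\left(X{\left(7,1 \right)} - 17\right) q{\left(1 \right)} = \left(1 - 17\right) \left(-1\right) = \left(-16\right) \left(-1\right) = 16$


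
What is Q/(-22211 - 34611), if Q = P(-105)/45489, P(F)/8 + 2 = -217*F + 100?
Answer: -91532/1292387979 ≈ -7.0824e-5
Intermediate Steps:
P(F) = 784 - 1736*F (P(F) = -16 + 8*(-217*F + 100) = -16 + 8*(100 - 217*F) = -16 + (800 - 1736*F) = 784 - 1736*F)
Q = 183064/45489 (Q = (784 - 1736*(-105))/45489 = (784 + 182280)*(1/45489) = 183064*(1/45489) = 183064/45489 ≈ 4.0244)
Q/(-22211 - 34611) = 183064/(45489*(-22211 - 34611)) = (183064/45489)/(-56822) = (183064/45489)*(-1/56822) = -91532/1292387979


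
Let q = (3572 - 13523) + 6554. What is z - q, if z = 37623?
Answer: 41020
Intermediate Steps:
q = -3397 (q = -9951 + 6554 = -3397)
z - q = 37623 - 1*(-3397) = 37623 + 3397 = 41020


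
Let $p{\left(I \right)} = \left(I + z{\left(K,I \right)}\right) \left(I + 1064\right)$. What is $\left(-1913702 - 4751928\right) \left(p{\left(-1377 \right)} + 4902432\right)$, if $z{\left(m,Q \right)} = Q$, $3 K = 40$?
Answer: $-38423584203420$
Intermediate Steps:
$K = \frac{40}{3}$ ($K = \frac{1}{3} \cdot 40 = \frac{40}{3} \approx 13.333$)
$p{\left(I \right)} = 2 I \left(1064 + I\right)$ ($p{\left(I \right)} = \left(I + I\right) \left(I + 1064\right) = 2 I \left(1064 + I\right)$)
$\left(-1913702 - 4751928\right) \left(p{\left(-1377 \right)} + 4902432\right) = \left(-1913702 - 4751928\right) \left(2 \left(-1377\right) \left(1064 - 1377\right) + 4902432\right) = - 6665630 \left(2 \left(-1377\right) \left(-313\right) + 4902432\right) = - 6665630 \left(862002 + 4902432\right) = \left(-6665630\right) 5764434 = -38423584203420$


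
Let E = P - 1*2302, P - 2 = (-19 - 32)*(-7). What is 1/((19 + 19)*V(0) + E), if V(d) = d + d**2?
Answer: -1/1943 ≈ -0.00051467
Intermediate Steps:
P = 359 (P = 2 + (-19 - 32)*(-7) = 2 - 51*(-7) = 2 + 357 = 359)
E = -1943 (E = 359 - 1*2302 = 359 - 2302 = -1943)
1/((19 + 19)*V(0) + E) = 1/((19 + 19)*(0*(1 + 0)) - 1943) = 1/(38*(0*1) - 1943) = 1/(38*0 - 1943) = 1/(0 - 1943) = 1/(-1943) = -1/1943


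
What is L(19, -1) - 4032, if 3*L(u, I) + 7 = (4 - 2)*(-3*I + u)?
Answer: -12059/3 ≈ -4019.7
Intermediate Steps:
L(u, I) = -7/3 - 2*I + 2*u/3 (L(u, I) = -7/3 + ((4 - 2)*(-3*I + u))/3 = -7/3 + (2*(u - 3*I))/3 = -7/3 + (-6*I + 2*u)/3 = -7/3 + (-2*I + 2*u/3) = -7/3 - 2*I + 2*u/3)
L(19, -1) - 4032 = (-7/3 - 2*(-1) + (⅔)*19) - 4032 = (-7/3 + 2 + 38/3) - 4032 = 37/3 - 4032 = -12059/3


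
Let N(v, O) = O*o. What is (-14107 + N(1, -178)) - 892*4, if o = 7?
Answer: -18921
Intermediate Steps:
N(v, O) = 7*O (N(v, O) = O*7 = 7*O)
(-14107 + N(1, -178)) - 892*4 = (-14107 + 7*(-178)) - 892*4 = (-14107 - 1246) - 3568 = -15353 - 3568 = -18921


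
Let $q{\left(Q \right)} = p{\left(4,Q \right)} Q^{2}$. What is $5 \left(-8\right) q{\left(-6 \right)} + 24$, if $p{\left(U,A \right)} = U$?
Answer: $-5736$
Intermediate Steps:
$q{\left(Q \right)} = 4 Q^{2}$
$5 \left(-8\right) q{\left(-6 \right)} + 24 = 5 \left(-8\right) 4 \left(-6\right)^{2} + 24 = - 40 \cdot 4 \cdot 36 + 24 = \left(-40\right) 144 + 24 = -5760 + 24 = -5736$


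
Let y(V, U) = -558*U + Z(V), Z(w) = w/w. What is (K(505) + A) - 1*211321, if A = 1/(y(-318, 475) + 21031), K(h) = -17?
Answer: -51570276085/244018 ≈ -2.1134e+5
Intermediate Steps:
Z(w) = 1
y(V, U) = 1 - 558*U (y(V, U) = -558*U + 1 = 1 - 558*U)
A = -1/244018 (A = 1/((1 - 558*475) + 21031) = 1/((1 - 265050) + 21031) = 1/(-265049 + 21031) = 1/(-244018) = -1/244018 ≈ -4.0981e-6)
(K(505) + A) - 1*211321 = (-17 - 1/244018) - 1*211321 = -4148307/244018 - 211321 = -51570276085/244018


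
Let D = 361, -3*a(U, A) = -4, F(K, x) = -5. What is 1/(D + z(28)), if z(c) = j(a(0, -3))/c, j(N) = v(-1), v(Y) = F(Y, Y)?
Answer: 28/10103 ≈ 0.0027715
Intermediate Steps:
a(U, A) = 4/3 (a(U, A) = -⅓*(-4) = 4/3)
v(Y) = -5
j(N) = -5
z(c) = -5/c
1/(D + z(28)) = 1/(361 - 5/28) = 1/(10103/28) = 28/10103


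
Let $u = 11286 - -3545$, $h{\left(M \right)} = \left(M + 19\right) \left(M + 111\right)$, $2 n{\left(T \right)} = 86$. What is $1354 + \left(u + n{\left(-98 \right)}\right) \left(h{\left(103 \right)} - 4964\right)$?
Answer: $314497210$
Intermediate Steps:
$n{\left(T \right)} = 43$ ($n{\left(T \right)} = \frac{1}{2} \cdot 86 = 43$)
$h{\left(M \right)} = \left(19 + M\right) \left(111 + M\right)$
$u = 14831$ ($u = 11286 + 3545 = 14831$)
$1354 + \left(u + n{\left(-98 \right)}\right) \left(h{\left(103 \right)} - 4964\right) = 1354 + \left(14831 + 43\right) \left(\left(2109 + 103^{2} + 130 \cdot 103\right) - 4964\right) = 1354 + 14874 \left(\left(2109 + 10609 + 13390\right) - 4964\right) = 1354 + 14874 \left(26108 - 4964\right) = 1354 + 14874 \cdot 21144 = 1354 + 314495856 = 314497210$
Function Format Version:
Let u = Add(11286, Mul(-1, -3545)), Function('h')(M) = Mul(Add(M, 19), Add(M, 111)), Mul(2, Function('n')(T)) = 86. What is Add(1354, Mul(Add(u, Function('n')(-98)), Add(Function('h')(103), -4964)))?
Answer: 314497210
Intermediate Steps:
Function('n')(T) = 43 (Function('n')(T) = Mul(Rational(1, 2), 86) = 43)
Function('h')(M) = Mul(Add(19, M), Add(111, M))
u = 14831 (u = Add(11286, 3545) = 14831)
Add(1354, Mul(Add(u, Function('n')(-98)), Add(Function('h')(103), -4964))) = Add(1354, Mul(Add(14831, 43), Add(Add(2109, Pow(103, 2), Mul(130, 103)), -4964))) = Add(1354, Mul(14874, Add(Add(2109, 10609, 13390), -4964))) = Add(1354, Mul(14874, Add(26108, -4964))) = Add(1354, Mul(14874, 21144)) = Add(1354, 314495856) = 314497210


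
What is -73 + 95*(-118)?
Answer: -11283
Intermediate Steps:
-73 + 95*(-118) = -73 - 11210 = -11283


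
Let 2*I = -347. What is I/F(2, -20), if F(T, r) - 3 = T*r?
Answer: 347/74 ≈ 4.6892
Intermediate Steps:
F(T, r) = 3 + T*r
I = -347/2 (I = (½)*(-347) = -347/2 ≈ -173.50)
I/F(2, -20) = -347/(2*(3 + 2*(-20))) = -347/(2*(3 - 40)) = -347/2/(-37) = -347/2*(-1/37) = 347/74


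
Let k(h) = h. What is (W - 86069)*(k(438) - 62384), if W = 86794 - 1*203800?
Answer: 12579683950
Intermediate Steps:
W = -117006 (W = 86794 - 203800 = -117006)
(W - 86069)*(k(438) - 62384) = (-117006 - 86069)*(438 - 62384) = -203075*(-61946) = 12579683950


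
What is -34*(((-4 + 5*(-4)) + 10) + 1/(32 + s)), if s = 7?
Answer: 18530/39 ≈ 475.13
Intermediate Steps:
-34*(((-4 + 5*(-4)) + 10) + 1/(32 + s)) = -34*(((-4 + 5*(-4)) + 10) + 1/(32 + 7)) = -34*(((-4 - 20) + 10) + 1/39) = -34*((-24 + 10) + 1/39) = -34*(-14 + 1/39) = -34*(-545/39) = 18530/39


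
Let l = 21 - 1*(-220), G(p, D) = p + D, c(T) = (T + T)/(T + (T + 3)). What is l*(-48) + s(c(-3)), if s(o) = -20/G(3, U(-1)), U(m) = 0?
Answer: -34724/3 ≈ -11575.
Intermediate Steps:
c(T) = 2*T/(3 + 2*T) (c(T) = (2*T)/(T + (3 + T)) = (2*T)/(3 + 2*T) = 2*T/(3 + 2*T))
G(p, D) = D + p
l = 241 (l = 21 + 220 = 241)
s(o) = -20/3 (s(o) = -20/(0 + 3) = -20/3)
l*(-48) + s(c(-3)) = 241*(-48) - 20/3 = -11568 - 20/3 = -34724/3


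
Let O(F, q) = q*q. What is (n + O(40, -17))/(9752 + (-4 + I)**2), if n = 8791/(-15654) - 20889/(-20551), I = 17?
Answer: 93119179871/3191638817034 ≈ 0.029176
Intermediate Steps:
O(F, q) = q**2
n = 146332565/321705354 (n = 8791*(-1/15654) - 20889*(-1/20551) = -8791/15654 + 20889/20551 = 146332565/321705354 ≈ 0.45486)
(n + O(40, -17))/(9752 + (-4 + I)**2) = (146332565/321705354 + (-17)**2)/(9752 + (-4 + 17)**2) = (146332565/321705354 + 289)/(9752 + 13**2) = 93119179871/(321705354*(9752 + 169)) = (93119179871/321705354)/9921 = (93119179871/321705354)*(1/9921) = 93119179871/3191638817034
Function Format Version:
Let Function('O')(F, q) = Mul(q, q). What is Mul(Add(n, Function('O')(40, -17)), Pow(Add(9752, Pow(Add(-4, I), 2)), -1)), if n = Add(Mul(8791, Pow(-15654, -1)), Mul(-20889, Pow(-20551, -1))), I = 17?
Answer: Rational(93119179871, 3191638817034) ≈ 0.029176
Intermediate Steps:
Function('O')(F, q) = Pow(q, 2)
n = Rational(146332565, 321705354) (n = Add(Mul(8791, Rational(-1, 15654)), Mul(-20889, Rational(-1, 20551))) = Add(Rational(-8791, 15654), Rational(20889, 20551)) = Rational(146332565, 321705354) ≈ 0.45486)
Mul(Add(n, Function('O')(40, -17)), Pow(Add(9752, Pow(Add(-4, I), 2)), -1)) = Mul(Add(Rational(146332565, 321705354), Pow(-17, 2)), Pow(Add(9752, Pow(Add(-4, 17), 2)), -1)) = Mul(Add(Rational(146332565, 321705354), 289), Pow(Add(9752, Pow(13, 2)), -1)) = Mul(Rational(93119179871, 321705354), Pow(Add(9752, 169), -1)) = Mul(Rational(93119179871, 321705354), Pow(9921, -1)) = Mul(Rational(93119179871, 321705354), Rational(1, 9921)) = Rational(93119179871, 3191638817034)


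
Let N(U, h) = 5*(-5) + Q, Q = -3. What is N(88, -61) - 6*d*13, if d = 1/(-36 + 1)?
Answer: -902/35 ≈ -25.771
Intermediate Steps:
N(U, h) = -28 (N(U, h) = 5*(-5) - 3 = -25 - 3 = -28)
d = -1/35 (d = 1/(-35) = -1/35 ≈ -0.028571)
N(88, -61) - 6*d*13 = -28 - 6*(-1/35)*13 = -28 - (-6)*13/35 = -28 - 1*(-78/35) = -28 + 78/35 = -902/35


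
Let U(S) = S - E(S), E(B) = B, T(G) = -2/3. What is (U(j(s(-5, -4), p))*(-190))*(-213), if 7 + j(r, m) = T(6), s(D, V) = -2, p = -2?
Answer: 0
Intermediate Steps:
T(G) = -⅔ (T(G) = -2*⅓ = -⅔)
j(r, m) = -23/3 (j(r, m) = -7 - ⅔ = -23/3)
U(S) = 0 (U(S) = S - S = 0)
(U(j(s(-5, -4), p))*(-190))*(-213) = (0*(-190))*(-213) = 0*(-213) = 0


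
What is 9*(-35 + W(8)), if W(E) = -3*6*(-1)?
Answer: -153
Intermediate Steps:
W(E) = 18 (W(E) = -18*(-1) = 18)
9*(-35 + W(8)) = 9*(-35 + 18) = 9*(-17) = -153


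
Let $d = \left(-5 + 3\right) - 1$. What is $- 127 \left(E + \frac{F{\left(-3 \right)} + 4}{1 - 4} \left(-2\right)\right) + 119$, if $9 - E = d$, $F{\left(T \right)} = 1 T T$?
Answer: $- \frac{7517}{3} \approx -2505.7$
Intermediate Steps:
$F{\left(T \right)} = T^{2}$ ($F{\left(T \right)} = T T = T^{2}$)
$d = -3$ ($d = -2 - 1 = -3$)
$E = 12$ ($E = 9 - -3 = 9 + 3 = 12$)
$- 127 \left(E + \frac{F{\left(-3 \right)} + 4}{1 - 4} \left(-2\right)\right) + 119 = - 127 \left(12 + \frac{\left(-3\right)^{2} + 4}{1 - 4} \left(-2\right)\right) + 119 = - 127 \left(12 + \frac{9 + 4}{-3} \left(-2\right)\right) + 119 = - 127 \left(12 + 13 \left(- \frac{1}{3}\right) \left(-2\right)\right) + 119 = - 127 \left(12 - - \frac{26}{3}\right) + 119 = - 127 \left(12 + \frac{26}{3}\right) + 119 = \left(-127\right) \frac{62}{3} + 119 = - \frac{7874}{3} + 119 = - \frac{7517}{3}$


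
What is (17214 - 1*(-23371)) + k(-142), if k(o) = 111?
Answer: 40696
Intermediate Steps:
(17214 - 1*(-23371)) + k(-142) = (17214 - 1*(-23371)) + 111 = (17214 + 23371) + 111 = 40585 + 111 = 40696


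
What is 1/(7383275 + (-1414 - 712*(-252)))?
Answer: 1/7561285 ≈ 1.3225e-7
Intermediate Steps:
1/(7383275 + (-1414 - 712*(-252))) = 1/(7383275 + (-1414 + 179424)) = 1/(7383275 + 178010) = 1/7561285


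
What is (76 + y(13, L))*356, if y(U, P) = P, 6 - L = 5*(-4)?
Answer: 36312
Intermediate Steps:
L = 26 (L = 6 - 5*(-4) = 6 - 1*(-20) = 6 + 20 = 26)
(76 + y(13, L))*356 = (76 + 26)*356 = 102*356 = 36312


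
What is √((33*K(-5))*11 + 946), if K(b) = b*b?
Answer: √10021 ≈ 100.10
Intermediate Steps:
K(b) = b²
√((33*K(-5))*11 + 946) = √((33*(-5)²)*11 + 946) = √((33*25)*11 + 946) = √(825*11 + 946) = √(9075 + 946) = √10021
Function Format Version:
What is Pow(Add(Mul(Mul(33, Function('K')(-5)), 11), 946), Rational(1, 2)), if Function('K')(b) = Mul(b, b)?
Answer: Pow(10021, Rational(1, 2)) ≈ 100.10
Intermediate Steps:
Function('K')(b) = Pow(b, 2)
Pow(Add(Mul(Mul(33, Function('K')(-5)), 11), 946), Rational(1, 2)) = Pow(Add(Mul(Mul(33, Pow(-5, 2)), 11), 946), Rational(1, 2)) = Pow(Add(Mul(Mul(33, 25), 11), 946), Rational(1, 2)) = Pow(Add(Mul(825, 11), 946), Rational(1, 2)) = Pow(Add(9075, 946), Rational(1, 2)) = Pow(10021, Rational(1, 2))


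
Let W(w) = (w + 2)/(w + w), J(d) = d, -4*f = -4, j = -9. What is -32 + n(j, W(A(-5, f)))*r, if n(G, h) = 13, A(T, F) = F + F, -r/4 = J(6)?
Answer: -344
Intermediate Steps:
f = 1 (f = -¼*(-4) = 1)
r = -24 (r = -4*6 = -24)
A(T, F) = 2*F
W(w) = (2 + w)/(2*w) (W(w) = (2 + w)/((2*w)) = (2 + w)*(1/(2*w)) = (2 + w)/(2*w))
-32 + n(j, W(A(-5, f)))*r = -32 + 13*(-24) = -32 - 312 = -344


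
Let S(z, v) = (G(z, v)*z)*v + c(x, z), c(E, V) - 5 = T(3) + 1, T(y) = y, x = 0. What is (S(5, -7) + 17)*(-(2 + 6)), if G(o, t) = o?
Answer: 1192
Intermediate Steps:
c(E, V) = 9 (c(E, V) = 5 + (3 + 1) = 5 + 4 = 9)
S(z, v) = 9 + v*z² (S(z, v) = (z*z)*v + 9 = z²*v + 9 = v*z² + 9 = 9 + v*z²)
(S(5, -7) + 17)*(-(2 + 6)) = ((9 - 7*5²) + 17)*(-(2 + 6)) = ((9 - 7*25) + 17)*(-1*8) = ((9 - 175) + 17)*(-8) = (-166 + 17)*(-8) = -149*(-8) = 1192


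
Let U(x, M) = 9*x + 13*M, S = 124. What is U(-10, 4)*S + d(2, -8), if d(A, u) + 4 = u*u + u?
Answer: -4660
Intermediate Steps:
d(A, u) = -4 + u + u² (d(A, u) = -4 + (u*u + u) = -4 + (u² + u) = -4 + (u + u²) = -4 + u + u²)
U(-10, 4)*S + d(2, -8) = (9*(-10) + 13*4)*124 + (-4 - 8 + (-8)²) = (-90 + 52)*124 + (-4 - 8 + 64) = -38*124 + 52 = -4712 + 52 = -4660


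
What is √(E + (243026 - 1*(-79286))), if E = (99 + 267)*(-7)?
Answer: 5*√12790 ≈ 565.46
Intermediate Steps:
E = -2562 (E = 366*(-7) = -2562)
√(E + (243026 - 1*(-79286))) = √(-2562 + (243026 - 1*(-79286))) = √(-2562 + (243026 + 79286)) = √(-2562 + 322312) = √319750 = 5*√12790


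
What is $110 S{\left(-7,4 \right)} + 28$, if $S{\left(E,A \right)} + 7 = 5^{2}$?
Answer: $2008$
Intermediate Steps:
$S{\left(E,A \right)} = 18$ ($S{\left(E,A \right)} = -7 + 5^{2} = -7 + 25 = 18$)
$110 S{\left(-7,4 \right)} + 28 = 110 \cdot 18 + 28 = 1980 + 28 = 2008$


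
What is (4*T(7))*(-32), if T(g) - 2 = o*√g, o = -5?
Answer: -256 + 640*√7 ≈ 1437.3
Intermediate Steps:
T(g) = 2 - 5*√g
(4*T(7))*(-32) = (4*(2 - 5*√7))*(-32) = (8 - 20*√7)*(-32) = -256 + 640*√7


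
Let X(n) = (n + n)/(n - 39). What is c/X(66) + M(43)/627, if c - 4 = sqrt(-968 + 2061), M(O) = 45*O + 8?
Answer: 2456/627 + 9*sqrt(1093)/44 ≈ 10.679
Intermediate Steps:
M(O) = 8 + 45*O
c = 4 + sqrt(1093) (c = 4 + sqrt(-968 + 2061) = 4 + sqrt(1093) ≈ 37.061)
X(n) = 2*n/(-39 + n) (X(n) = (2*n)/(-39 + n) = 2*n/(-39 + n))
c/X(66) + M(43)/627 = (4 + sqrt(1093))/((2*66/(-39 + 66))) + (8 + 45*43)/627 = (4 + sqrt(1093))/((2*66/27)) + (8 + 1935)*(1/627) = (4 + sqrt(1093))/((2*66*(1/27))) + 1943*(1/627) = (4 + sqrt(1093))/(44/9) + 1943/627 = (4 + sqrt(1093))*(9/44) + 1943/627 = (9/11 + 9*sqrt(1093)/44) + 1943/627 = 2456/627 + 9*sqrt(1093)/44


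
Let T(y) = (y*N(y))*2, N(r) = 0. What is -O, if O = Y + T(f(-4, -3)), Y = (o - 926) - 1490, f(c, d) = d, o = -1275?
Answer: 3691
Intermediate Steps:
T(y) = 0 (T(y) = (y*0)*2 = 0*2 = 0)
Y = -3691 (Y = (-1275 - 926) - 1490 = -2201 - 1490 = -3691)
O = -3691 (O = -3691 + 0 = -3691)
-O = -1*(-3691) = 3691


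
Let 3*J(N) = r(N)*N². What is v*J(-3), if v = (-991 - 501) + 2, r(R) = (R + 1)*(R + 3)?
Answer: 0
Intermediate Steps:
r(R) = (1 + R)*(3 + R)
J(N) = N²*(3 + N² + 4*N)/3 (J(N) = ((3 + N² + 4*N)*N²)/3 = (N²*(3 + N² + 4*N))/3 = N²*(3 + N² + 4*N)/3)
v = -1490 (v = -1492 + 2 = -1490)
v*J(-3) = -1490*(-3)²*(3 + (-3)² + 4*(-3))/3 = -1490*9*(3 + 9 - 12)/3 = -1490*9*0/3 = -1490*0 = 0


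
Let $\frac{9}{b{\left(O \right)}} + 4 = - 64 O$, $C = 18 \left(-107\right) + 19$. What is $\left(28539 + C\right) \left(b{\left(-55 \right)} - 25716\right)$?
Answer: $- \frac{200666454042}{293} \approx -6.8487 \cdot 10^{8}$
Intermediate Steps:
$C = -1907$ ($C = -1926 + 19 = -1907$)
$b{\left(O \right)} = \frac{9}{-4 - 64 O}$
$\left(28539 + C\right) \left(b{\left(-55 \right)} - 25716\right) = \left(28539 - 1907\right) \left(- \frac{9}{4 + 64 \left(-55\right)} - 25716\right) = 26632 \left(- \frac{9}{4 - 3520} - 25716\right) = 26632 \left(- \frac{9}{-3516} - 25716\right) = 26632 \left(\left(-9\right) \left(- \frac{1}{3516}\right) - 25716\right) = 26632 \left(\frac{3}{1172} - 25716\right) = 26632 \left(- \frac{30139149}{1172}\right) = - \frac{200666454042}{293}$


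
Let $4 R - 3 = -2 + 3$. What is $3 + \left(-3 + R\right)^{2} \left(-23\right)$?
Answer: $-89$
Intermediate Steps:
$R = 1$ ($R = \frac{3}{4} + \frac{-2 + 3}{4} = \frac{3}{4} + \frac{1}{4} \cdot 1 = \frac{3}{4} + \frac{1}{4} = 1$)
$3 + \left(-3 + R\right)^{2} \left(-23\right) = 3 + \left(-3 + 1\right)^{2} \left(-23\right) = 3 + \left(-2\right)^{2} \left(-23\right) = 3 + 4 \left(-23\right) = 3 - 92 = -89$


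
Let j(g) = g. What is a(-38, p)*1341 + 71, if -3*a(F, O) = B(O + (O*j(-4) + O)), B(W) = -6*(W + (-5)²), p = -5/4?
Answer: 73826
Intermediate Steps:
p = -5/4 (p = -5*¼ = -5/4 ≈ -1.2500)
B(W) = -150 - 6*W (B(W) = -6*(W + 25) = -6*(25 + W) = -150 - 6*W)
a(F, O) = 50 - 4*O (a(F, O) = -(-150 - 6*(O + (O*(-4) + O)))/3 = -(-150 - 6*(O + (-4*O + O)))/3 = -(-150 - 6*(O - 3*O))/3 = -(-150 - (-12)*O)/3 = -(-150 + 12*O)/3 = 50 - 4*O)
a(-38, p)*1341 + 71 = (50 - 4*(-5/4))*1341 + 71 = (50 + 5)*1341 + 71 = 55*1341 + 71 = 73755 + 71 = 73826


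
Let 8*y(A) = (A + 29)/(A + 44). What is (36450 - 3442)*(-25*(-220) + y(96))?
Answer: 2541667575/14 ≈ 1.8155e+8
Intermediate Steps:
y(A) = (29 + A)/(8*(44 + A)) (y(A) = ((A + 29)/(A + 44))/8 = ((29 + A)/(44 + A))/8 = (29 + A)/(8*(44 + A)))
(36450 - 3442)*(-25*(-220) + y(96)) = (36450 - 3442)*(-25*(-220) + (29 + 96)/(8*(44 + 96))) = 33008*(5500 + (1/8)*125/140) = 33008*(5500 + (1/8)*(1/140)*125) = 33008*(5500 + 25/224) = 33008*(1232025/224) = 2541667575/14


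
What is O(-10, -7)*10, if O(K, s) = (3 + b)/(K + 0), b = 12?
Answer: -15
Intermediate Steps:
O(K, s) = 15/K (O(K, s) = (3 + 12)/(K + 0) = 15/K)
O(-10, -7)*10 = (15/(-10))*10 = (15*(-⅒))*10 = -3/2*10 = -15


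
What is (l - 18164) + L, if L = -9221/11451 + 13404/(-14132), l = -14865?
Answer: -1336304824201/40456383 ≈ -33031.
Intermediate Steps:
L = -70950094/40456383 (L = -9221*1/11451 + 13404*(-1/14132) = -9221/11451 - 3351/3533 = -70950094/40456383 ≈ -1.7537)
(l - 18164) + L = (-14865 - 18164) - 70950094/40456383 = -33029 - 70950094/40456383 = -1336304824201/40456383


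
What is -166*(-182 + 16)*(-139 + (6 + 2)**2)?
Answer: -2066700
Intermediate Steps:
-166*(-182 + 16)*(-139 + (6 + 2)**2) = -(-27556)*(-139 + 8**2) = -(-27556)*(-139 + 64) = -(-27556)*(-75) = -166*12450 = -2066700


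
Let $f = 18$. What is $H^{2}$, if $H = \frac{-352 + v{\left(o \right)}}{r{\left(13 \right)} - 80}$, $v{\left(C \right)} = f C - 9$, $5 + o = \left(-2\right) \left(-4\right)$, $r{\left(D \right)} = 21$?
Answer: $\frac{94249}{3481} \approx 27.075$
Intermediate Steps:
$o = 3$ ($o = -5 - -8 = -5 + 8 = 3$)
$v{\left(C \right)} = -9 + 18 C$ ($v{\left(C \right)} = 18 C - 9 = -9 + 18 C$)
$H = \frac{307}{59}$ ($H = \frac{-352 + \left(-9 + 18 \cdot 3\right)}{21 - 80} = \frac{-352 + \left(-9 + 54\right)}{21 + \left(-212 + 132\right)} = \frac{-352 + 45}{21 - 80} = - \frac{307}{-59} = \left(-307\right) \left(- \frac{1}{59}\right) = \frac{307}{59} \approx 5.2034$)
$H^{2} = \left(\frac{307}{59}\right)^{2} = \frac{94249}{3481}$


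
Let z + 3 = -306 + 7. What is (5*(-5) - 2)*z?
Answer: 8154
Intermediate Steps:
z = -302 (z = -3 + (-306 + 7) = -3 - 299 = -302)
(5*(-5) - 2)*z = (5*(-5) - 2)*(-302) = (-25 - 2)*(-302) = -27*(-302) = 8154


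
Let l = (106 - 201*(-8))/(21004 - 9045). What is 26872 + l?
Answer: 321363962/11959 ≈ 26872.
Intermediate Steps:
l = 1714/11959 (l = (106 + 1608)/11959 = 1714*(1/11959) = 1714/11959 ≈ 0.14332)
26872 + l = 26872 + 1714/11959 = 321363962/11959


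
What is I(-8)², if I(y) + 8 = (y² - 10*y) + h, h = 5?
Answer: 19881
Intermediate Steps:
I(y) = -3 + y² - 10*y (I(y) = -8 + ((y² - 10*y) + 5) = -8 + (5 + y² - 10*y) = -3 + y² - 10*y)
I(-8)² = (-3 + (-8)² - 10*(-8))² = (-3 + 64 + 80)² = 141² = 19881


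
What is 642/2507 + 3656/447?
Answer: 9452566/1120629 ≈ 8.4351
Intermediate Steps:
642/2507 + 3656/447 = 9452566/1120629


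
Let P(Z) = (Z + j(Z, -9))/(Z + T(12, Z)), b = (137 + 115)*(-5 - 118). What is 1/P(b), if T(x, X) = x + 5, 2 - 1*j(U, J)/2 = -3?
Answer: 30979/30986 ≈ 0.99977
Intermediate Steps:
j(U, J) = 10 (j(U, J) = 4 - 2*(-3) = 4 + 6 = 10)
T(x, X) = 5 + x
b = -30996 (b = 252*(-123) = -30996)
P(Z) = (10 + Z)/(17 + Z) (P(Z) = (Z + 10)/(Z + (5 + 12)) = (10 + Z)/(Z + 17) = (10 + Z)/(17 + Z))
1/P(b) = 1/((10 - 30996)/(17 - 30996)) = 1/(-30986/(-30979)) = 1/(-1/30979*(-30986)) = 1/(30986/30979) = 30979/30986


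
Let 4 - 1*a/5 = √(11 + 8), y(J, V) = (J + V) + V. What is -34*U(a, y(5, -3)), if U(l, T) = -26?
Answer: 884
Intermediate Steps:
y(J, V) = J + 2*V
a = 20 - 5*√19 (a = 20 - 5*√(11 + 8) = 20 - 5*√19 ≈ -1.7945)
-34*U(a, y(5, -3)) = -34*(-26) = 884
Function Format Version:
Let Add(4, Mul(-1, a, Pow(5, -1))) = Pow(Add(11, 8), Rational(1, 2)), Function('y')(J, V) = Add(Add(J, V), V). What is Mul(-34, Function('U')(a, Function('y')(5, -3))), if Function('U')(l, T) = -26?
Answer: 884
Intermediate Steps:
Function('y')(J, V) = Add(J, Mul(2, V))
a = Add(20, Mul(-5, Pow(19, Rational(1, 2)))) (a = Add(20, Mul(-5, Pow(Add(11, 8), Rational(1, 2)))) = Add(20, Mul(-5, Pow(19, Rational(1, 2)))) ≈ -1.7945)
Mul(-34, Function('U')(a, Function('y')(5, -3))) = Mul(-34, -26) = 884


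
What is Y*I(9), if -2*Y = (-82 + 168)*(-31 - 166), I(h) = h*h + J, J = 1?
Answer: 694622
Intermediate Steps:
I(h) = 1 + h² (I(h) = h*h + 1 = h² + 1 = 1 + h²)
Y = 8471 (Y = -(-82 + 168)*(-31 - 166)/2 = -43*(-197) = -½*(-16942) = 8471)
Y*I(9) = 8471*(1 + 9²) = 8471*(1 + 81) = 8471*82 = 694622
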